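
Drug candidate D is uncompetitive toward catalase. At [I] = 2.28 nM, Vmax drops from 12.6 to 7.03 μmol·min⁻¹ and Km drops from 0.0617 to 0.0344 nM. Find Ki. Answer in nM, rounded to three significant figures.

2.88 nM

Uncompetitive: Vmax,app = Vmax/α (and Km,app = Km/α) with α = 1 + [I]/Ki.
α = Vmax/Vmax,app = 12.6/7.03 = 1.792.
Since α = 1 + [I]/Ki, [I]/Ki = 1.792 − 1 = 0.7923 and Ki = 2.28/0.7923 = 2.88 nM.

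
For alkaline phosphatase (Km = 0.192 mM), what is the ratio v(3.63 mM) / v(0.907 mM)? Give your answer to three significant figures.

1.15

Since Vmax cancels, v₂/v₁ = [S]₂(Km+[S]₁) / [S]₁(Km+[S]₂).
= 3.63×(0.192+0.907) / (0.907×(0.192+3.63)) = 3.989/3.467 = 1.15.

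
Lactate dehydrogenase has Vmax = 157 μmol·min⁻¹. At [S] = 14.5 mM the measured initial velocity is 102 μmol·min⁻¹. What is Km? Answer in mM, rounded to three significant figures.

7.82 mM

From v = Vmax[S]/(Km+[S]), Km = [S](Vmax − v)/v.
Km = 14.5 × (157 − 102) / 102 = 797.5/102 = 7.82 mM.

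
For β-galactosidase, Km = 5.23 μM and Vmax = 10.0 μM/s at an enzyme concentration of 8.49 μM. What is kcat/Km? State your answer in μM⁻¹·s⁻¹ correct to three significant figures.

0.225 μM⁻¹·s⁻¹

kcat = Vmax/[E]total = 10.0/8.49 = 1.18 s⁻¹.
kcat/Km = 1.18/5.23 = 0.225 μM⁻¹·s⁻¹.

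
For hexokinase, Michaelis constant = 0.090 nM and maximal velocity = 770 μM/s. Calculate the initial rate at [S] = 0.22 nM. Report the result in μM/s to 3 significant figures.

v = Vmax·[S]/(Km + [S]) = 770 × 0.22 / (0.090 + 0.22)
  = 169.4 / 0.3100 = 546 μM/s.

546 μM/s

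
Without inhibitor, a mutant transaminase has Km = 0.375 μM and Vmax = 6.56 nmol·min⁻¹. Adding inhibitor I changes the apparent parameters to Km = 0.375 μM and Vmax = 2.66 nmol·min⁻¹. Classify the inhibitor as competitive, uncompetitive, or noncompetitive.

noncompetitive

Vmax decreases (6.56 → 2.66 nmol·min⁻¹) while Km is unchanged — pure noncompetitive inhibition.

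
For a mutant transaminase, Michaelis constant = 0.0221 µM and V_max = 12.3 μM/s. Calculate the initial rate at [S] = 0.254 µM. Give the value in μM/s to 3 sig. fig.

v = Vmax·[S]/(Km + [S]) = 12.3 × 0.254 / (0.0221 + 0.254)
  = 3.124 / 0.2761 = 11.3 μM/s.

11.3 μM/s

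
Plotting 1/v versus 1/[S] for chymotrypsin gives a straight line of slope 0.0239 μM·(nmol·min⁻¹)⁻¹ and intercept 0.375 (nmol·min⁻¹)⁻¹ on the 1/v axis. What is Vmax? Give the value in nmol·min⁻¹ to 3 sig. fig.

The y-intercept of a Lineweaver–Burk plot equals 1/Vmax, so Vmax = 1/0.375 = 2.67 nmol·min⁻¹.

2.67 nmol·min⁻¹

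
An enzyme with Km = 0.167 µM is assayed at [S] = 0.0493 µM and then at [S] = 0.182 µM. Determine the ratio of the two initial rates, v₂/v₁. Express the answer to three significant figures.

Since Vmax cancels, v₂/v₁ = [S]₂(Km+[S]₁) / [S]₁(Km+[S]₂).
= 0.182×(0.167+0.0493) / (0.0493×(0.167+0.182)) = 0.03937/0.01721 = 2.29.

2.29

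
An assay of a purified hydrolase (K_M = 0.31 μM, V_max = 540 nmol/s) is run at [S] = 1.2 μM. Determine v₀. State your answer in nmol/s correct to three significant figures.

429 nmol/s

v = Vmax·[S]/(Km + [S]) = 540 × 1.2 / (0.31 + 1.2)
  = 648.0 / 1.510 = 429 nmol/s.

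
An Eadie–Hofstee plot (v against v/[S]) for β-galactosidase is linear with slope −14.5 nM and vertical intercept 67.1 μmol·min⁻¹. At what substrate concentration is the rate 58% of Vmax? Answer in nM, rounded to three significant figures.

20.0 nM

The Eadie–Hofstee slope gives Km = 14.5 nM (slope = −Km).
v/Vmax = [S]/(Km+[S]) = 0.58 ⇒ [S] = Km·0.58/(1−0.58) = 14.5 × 1.381 = 20.0 nM.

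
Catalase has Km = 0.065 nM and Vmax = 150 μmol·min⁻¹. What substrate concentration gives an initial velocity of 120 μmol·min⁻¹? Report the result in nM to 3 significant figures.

0.260 nM

Rearranging v = Vmax[S]/(Km+[S]) gives [S] = Km·v/(Vmax − v).
[S] = 0.065 × 120 / (150 − 120) = 7.800/30.00 = 0.260 nM.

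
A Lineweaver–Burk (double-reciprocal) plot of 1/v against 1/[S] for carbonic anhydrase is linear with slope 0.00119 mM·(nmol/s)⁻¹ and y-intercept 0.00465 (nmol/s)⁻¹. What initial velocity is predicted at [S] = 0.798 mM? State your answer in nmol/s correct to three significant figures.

The y-intercept is 1/Vmax, so Vmax = 1/0.00465 = 215 nmol/s.
The slope is Km/Vmax, so Km = 0.00119 × 215 = 0.256 mM.
Then v = 215 × 0.798/(0.256 + 0.798) = 163 nmol/s.

163 nmol/s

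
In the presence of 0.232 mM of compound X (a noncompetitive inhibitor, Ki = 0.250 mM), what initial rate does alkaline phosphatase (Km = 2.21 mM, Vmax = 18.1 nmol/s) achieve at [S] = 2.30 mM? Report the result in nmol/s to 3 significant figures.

With α = 1 + [I]/Ki = 1 + 0.232/0.250 = 1.928, the noncompetitive rate law is v = (Vmax/α)·[S] / (Km + [S]).
v = (18.1/1.928)×2.30 / (2.21 + 2.30) = 21.59/4.510 = 4.79 nmol/s.

4.79 nmol/s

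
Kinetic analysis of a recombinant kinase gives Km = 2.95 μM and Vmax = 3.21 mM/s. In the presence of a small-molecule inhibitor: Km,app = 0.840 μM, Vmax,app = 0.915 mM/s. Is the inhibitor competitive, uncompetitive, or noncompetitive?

Both Km and Vmax decrease by the same factor (~3.51-fold) — characteristic of uncompetitive inhibition.

uncompetitive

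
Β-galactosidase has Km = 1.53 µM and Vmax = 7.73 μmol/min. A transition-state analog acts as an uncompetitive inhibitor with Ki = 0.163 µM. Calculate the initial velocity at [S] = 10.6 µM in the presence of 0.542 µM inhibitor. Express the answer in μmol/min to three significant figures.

1.73 μmol/min

α = 1 + [I]/Ki = 1 + 0.542/0.163 = 4.325.
For an uncompetitive inhibitor, both parameters are divided by α, giving Vmax/α and Km/α: Km,app = 0.354 µM, Vmax,app = 1.79 μmol/min.
v = Vmax,app·[S]/(Km,app + [S]) = 1.79 × 10.6/(0.354 + 10.6) = 1.73 μmol/min.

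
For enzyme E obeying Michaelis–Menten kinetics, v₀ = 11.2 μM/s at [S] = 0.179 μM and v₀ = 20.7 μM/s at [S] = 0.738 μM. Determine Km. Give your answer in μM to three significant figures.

In reciprocal form, 1/v = (Km/Vmax)·(1/[S]) + 1/Vmax. The two points give (1/[S], 1/v) = (5.587, 0.08929) and (1.355, 0.04831).
Slope = (0.08929 − 0.04831)/(5.587 − 1.355) = 0.009684; intercept = 0.08929 − 0.009684×5.587 = 0.03519.
Vmax = 1/intercept = 28.4 μM/s; Km = slope × Vmax = 0.009684 × 28.4 = 0.275 μM.

0.275 μM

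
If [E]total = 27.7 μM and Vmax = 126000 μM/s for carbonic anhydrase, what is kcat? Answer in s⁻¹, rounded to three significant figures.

kcat = Vmax/[E]total = 126000 μM/s / 27.7 μM = 4550 s⁻¹.

4550 s⁻¹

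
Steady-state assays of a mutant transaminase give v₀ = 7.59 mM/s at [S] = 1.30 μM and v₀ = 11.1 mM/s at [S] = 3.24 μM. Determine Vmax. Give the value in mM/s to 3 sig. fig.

16.1 mM/s

From v = Vmax[S]/(Km+[S]), each point gives Vmax = v(Km+[S])/[S].
Equating: 7.59(Km+1.30)/1.30 = 11.1(Km+3.24)/3.24.
5.838·Km + 7.59 = 3.426·Km + 11.1, so (5.838 − 3.426)·Km = 11.1 − 7.59.
Km = 3.510/2.413 = 1.45 μM; then Vmax = 7.59(1.45+1.30)/1.30 = 16.1 mM/s.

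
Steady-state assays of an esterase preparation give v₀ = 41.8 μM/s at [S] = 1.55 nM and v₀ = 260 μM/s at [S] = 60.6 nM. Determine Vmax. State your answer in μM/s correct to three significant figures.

From v = Vmax[S]/(Km+[S]), each point gives Vmax = v(Km+[S])/[S].
Equating: 41.8(Km+1.55)/1.55 = 260(Km+60.6)/60.6.
26.97·Km + 41.8 = 4.290·Km + 260, so (26.97 − 4.290)·Km = 260 − 41.8.
Km = 218.2/22.68 = 9.62 nM; then Vmax = 41.8(9.62+1.55)/1.55 = 301 μM/s.

301 μM/s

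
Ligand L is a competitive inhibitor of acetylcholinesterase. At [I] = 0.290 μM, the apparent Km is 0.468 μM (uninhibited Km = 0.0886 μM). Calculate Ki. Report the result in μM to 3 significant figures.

Competitive: Km,app = α·Km with α = 1 + [I]/Ki.
α = Km,app/Km = 0.468/0.0886 = 5.282.
Ki = [I]/(α − 1) = 0.290/4.282 = 0.0677 μM.

0.0677 μM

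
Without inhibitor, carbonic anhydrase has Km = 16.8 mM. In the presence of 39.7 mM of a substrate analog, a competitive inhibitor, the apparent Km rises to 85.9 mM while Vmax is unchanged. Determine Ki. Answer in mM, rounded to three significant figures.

9.65 mM

Competitive: Km,app = α·Km with α = 1 + [I]/Ki.
α = Km,app/Km = 85.9/16.8 = 5.113.
Since α = 1 + [I]/Ki, [I]/Ki = 5.113 − 1 = 4.113 and Ki = 39.7/4.113 = 9.65 mM.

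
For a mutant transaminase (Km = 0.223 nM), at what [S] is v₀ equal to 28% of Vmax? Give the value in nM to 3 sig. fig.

0.0867 nM

v/Vmax = [S]/(Km+[S]) = 0.28, so [S] = Km·0.28/(1 − 0.28) = 0.223 × 0.3889.
[S] = 0.0867 nM.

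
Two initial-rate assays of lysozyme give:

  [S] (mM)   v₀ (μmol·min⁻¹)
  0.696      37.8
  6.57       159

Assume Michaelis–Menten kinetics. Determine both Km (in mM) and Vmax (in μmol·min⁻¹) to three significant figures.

Km = 4.03 mM; Vmax = 256 μmol·min⁻¹

In reciprocal form, 1/v = (Km/Vmax)·(1/[S]) + 1/Vmax. The two points give (1/[S], 1/v) = (1.437, 0.02646) and (0.1522, 0.006289).
Slope = (0.02646 − 0.006289)/(1.437 − 0.1522) = 0.01570; intercept = 0.02646 − 0.01570×1.437 = 0.003900.
Vmax = 1/intercept = 256 μmol·min⁻¹; Km = slope × Vmax = 0.01570 × 256 = 4.03 mM.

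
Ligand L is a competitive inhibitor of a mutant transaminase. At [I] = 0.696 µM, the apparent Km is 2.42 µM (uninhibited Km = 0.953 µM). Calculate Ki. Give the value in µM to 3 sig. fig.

Competitive: Km,app = α·Km with α = 1 + [I]/Ki.
α = Km,app/Km = 2.42/0.953 = 2.539.
Ki = [I]/(α − 1) = 0.696/1.539 = 0.452 µM.

0.452 µM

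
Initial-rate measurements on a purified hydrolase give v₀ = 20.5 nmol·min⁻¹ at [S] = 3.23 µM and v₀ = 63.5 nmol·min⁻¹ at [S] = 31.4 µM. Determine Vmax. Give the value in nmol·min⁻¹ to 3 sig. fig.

From v = Vmax[S]/(Km+[S]), each point gives Vmax = v(Km+[S])/[S].
Equating: 20.5(Km+3.23)/3.23 = 63.5(Km+31.4)/31.4.
6.347·Km + 20.5 = 2.022·Km + 63.5, so (6.347 − 2.022)·Km = 63.5 − 20.5.
Km = 43.00/4.324 = 9.94 µM; then Vmax = 20.5(9.94+3.23)/3.23 = 83.6 nmol·min⁻¹.

83.6 nmol·min⁻¹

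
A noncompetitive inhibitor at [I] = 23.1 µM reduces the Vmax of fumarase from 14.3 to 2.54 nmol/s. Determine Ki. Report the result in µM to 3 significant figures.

4.99 µM

Noncompetitive: Vmax,app = Vmax/α with α = 1 + [I]/Ki.
α = Vmax/Vmax,app = 14.3/2.54 = 5.630.
Since α = 1 + [I]/Ki, [I]/Ki = 5.630 − 1 = 4.630 and Ki = 23.1/4.630 = 4.99 µM.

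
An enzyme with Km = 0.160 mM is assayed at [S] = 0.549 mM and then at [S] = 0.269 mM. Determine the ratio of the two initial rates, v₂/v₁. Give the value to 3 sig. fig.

0.810

The fractional saturations are [S]/(Km+[S]) = 0.549/0.7090 = 0.7743 and 0.269/0.4290 = 0.6270.
v₂/v₁ is just their ratio: 0.6270/0.7743 = 0.810.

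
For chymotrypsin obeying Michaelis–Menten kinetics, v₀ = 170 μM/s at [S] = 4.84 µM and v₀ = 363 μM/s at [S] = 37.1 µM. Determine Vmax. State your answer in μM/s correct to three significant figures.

438 μM/s

From v = Vmax[S]/(Km+[S]), each point gives Vmax = v(Km+[S])/[S].
Equating: 170(Km+4.84)/4.84 = 363(Km+37.1)/37.1.
35.12·Km + 170 = 9.784·Km + 363, so (35.12 − 9.784)·Km = 363 − 170.
Km = 193.0/25.34 = 7.62 µM; then Vmax = 170(7.62+4.84)/4.84 = 438 μM/s.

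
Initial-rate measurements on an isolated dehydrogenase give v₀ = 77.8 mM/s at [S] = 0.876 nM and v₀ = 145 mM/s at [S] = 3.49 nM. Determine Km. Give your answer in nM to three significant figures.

1.42 nM

In reciprocal form, 1/v = (Km/Vmax)·(1/[S]) + 1/Vmax. The two points give (1/[S], 1/v) = (1.142, 0.01285) and (0.2865, 0.006897).
Slope = (0.01285 − 0.006897)/(1.142 − 0.2865) = 0.006967; intercept = 0.01285 − 0.006967×1.142 = 0.004900.
Vmax = 1/intercept = 204 mM/s; Km = slope × Vmax = 0.006967 × 204 = 1.42 nM.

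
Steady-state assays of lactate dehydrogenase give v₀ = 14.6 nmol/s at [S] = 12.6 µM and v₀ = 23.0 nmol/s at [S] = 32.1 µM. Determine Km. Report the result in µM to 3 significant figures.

From v = Vmax[S]/(Km+[S]), each point gives Vmax = v(Km+[S])/[S].
Equating: 14.6(Km+12.6)/12.6 = 23.0(Km+32.1)/32.1.
1.159·Km + 14.6 = 0.7165·Km + 23.0, so (1.159 − 0.7165)·Km = 23.0 − 14.6.
Km = 8.400/0.4422 = 19.0 µM; then Vmax = 14.6(19.0+12.6)/12.6 = 36.6 nmol/s.

19.0 µM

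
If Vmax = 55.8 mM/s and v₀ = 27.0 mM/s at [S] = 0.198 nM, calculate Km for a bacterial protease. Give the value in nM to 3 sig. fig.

0.211 nM

v/Vmax = 27.0/55.8 = 0.4839 = [S]/(Km+[S]).
So Km + [S] = [S]/0.4839 = 0.4092 nM, giving Km = 0.4092 − 0.198 = 0.211 nM.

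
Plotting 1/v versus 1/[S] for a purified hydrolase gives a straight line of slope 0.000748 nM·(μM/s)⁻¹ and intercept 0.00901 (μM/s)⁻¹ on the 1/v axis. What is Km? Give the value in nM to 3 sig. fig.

0.0830 nM

y-intercept = 1/Vmax ⇒ Vmax = 111 μM/s; slope = Km/Vmax ⇒ Km = slope × Vmax.
Km = 0.000748 × 111 = 0.0830 nM.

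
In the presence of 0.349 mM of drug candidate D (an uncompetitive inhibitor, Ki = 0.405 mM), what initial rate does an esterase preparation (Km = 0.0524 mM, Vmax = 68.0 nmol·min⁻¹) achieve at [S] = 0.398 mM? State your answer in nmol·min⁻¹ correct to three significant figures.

34.1 nmol·min⁻¹

With α = 1 + [I]/Ki = 1 + 0.349/0.405 = 1.862, the uncompetitive rate law is v = (Vmax/α)·[S] / (Km/α + [S]).
v = (68.0/1.862)×0.398 / (0.0524/1.862 + 0.398) = 14.54/0.4261 = 34.1 nmol·min⁻¹.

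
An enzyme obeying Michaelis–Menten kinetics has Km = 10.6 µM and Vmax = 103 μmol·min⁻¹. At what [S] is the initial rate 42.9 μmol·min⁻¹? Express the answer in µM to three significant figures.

The required fractional saturation is v/Vmax = 42.9/103 = 0.4165.
Then [S]/(Km+[S]) = 0.4165 ⇒ [S] = 10.6 × 0.4165/(1 − 0.4165) = 7.57 µM.

7.57 µM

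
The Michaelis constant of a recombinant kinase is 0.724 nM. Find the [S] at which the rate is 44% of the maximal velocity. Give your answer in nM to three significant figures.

0.569 nM

v/Vmax = [S]/(Km+[S]) = 0.44, so [S] = Km·0.44/(1 − 0.44) = 0.724 × 0.7857.
[S] = 0.569 nM.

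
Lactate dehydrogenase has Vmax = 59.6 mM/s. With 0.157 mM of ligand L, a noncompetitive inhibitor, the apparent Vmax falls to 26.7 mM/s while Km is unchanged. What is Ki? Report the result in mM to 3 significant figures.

0.127 mM

Noncompetitive: Vmax,app = Vmax/α with α = 1 + [I]/Ki.
α = Vmax/Vmax,app = 59.6/26.7 = 2.232.
Ki = [I]/(α − 1) = 0.157/1.232 = 0.127 mM.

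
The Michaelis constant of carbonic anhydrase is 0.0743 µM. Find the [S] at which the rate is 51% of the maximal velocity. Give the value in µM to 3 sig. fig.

0.0773 µM

v/Vmax = [S]/(Km+[S]) = 0.51, so [S] = Km·0.51/(1 − 0.51) = 0.0743 × 1.041.
[S] = 0.0773 µM.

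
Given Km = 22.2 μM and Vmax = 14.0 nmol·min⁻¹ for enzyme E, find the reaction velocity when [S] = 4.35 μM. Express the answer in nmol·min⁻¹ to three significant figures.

2.29 nmol·min⁻¹

[S]/(Km+[S]) = 4.35/26.55 = 0.1638, the fractional saturation.
v = 0.1638 × Vmax = 0.1638 × 14.0 = 2.29 nmol·min⁻¹.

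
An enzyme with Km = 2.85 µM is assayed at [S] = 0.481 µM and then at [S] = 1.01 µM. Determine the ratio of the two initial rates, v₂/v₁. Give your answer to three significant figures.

Since Vmax cancels, v₂/v₁ = [S]₂(Km+[S]₁) / [S]₁(Km+[S]₂).
= 1.01×(2.85+0.481) / (0.481×(2.85+1.01)) = 3.364/1.857 = 1.81.

1.81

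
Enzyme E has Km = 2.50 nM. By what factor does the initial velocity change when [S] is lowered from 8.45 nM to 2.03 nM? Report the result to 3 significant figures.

The fractional saturations are [S]/(Km+[S]) = 8.45/10.95 = 0.7717 and 2.03/4.530 = 0.4481.
v₂/v₁ is just their ratio: 0.4481/0.7717 = 0.581.

0.581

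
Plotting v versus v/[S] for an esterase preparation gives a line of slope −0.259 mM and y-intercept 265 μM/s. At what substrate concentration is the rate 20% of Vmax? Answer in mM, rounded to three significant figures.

0.0648 mM

The Eadie–Hofstee slope gives Km = 0.259 mM (slope = −Km).
v/Vmax = [S]/(Km+[S]) = 0.2 ⇒ [S] = Km·0.2/(1−0.2) = 0.259 × 0.2500 = 0.0648 mM.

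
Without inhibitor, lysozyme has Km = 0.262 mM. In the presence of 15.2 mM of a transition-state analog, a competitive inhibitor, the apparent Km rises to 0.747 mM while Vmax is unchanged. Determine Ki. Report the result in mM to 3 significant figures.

8.21 mM

Competitive: Km,app = α·Km with α = 1 + [I]/Ki.
α = Km,app/Km = 0.747/0.262 = 2.851.
Since α = 1 + [I]/Ki, [I]/Ki = 2.851 − 1 = 1.851 and Ki = 15.2/1.851 = 8.21 mM.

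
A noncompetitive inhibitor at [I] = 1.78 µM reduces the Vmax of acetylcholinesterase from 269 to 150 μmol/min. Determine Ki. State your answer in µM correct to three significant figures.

Noncompetitive: Vmax,app = Vmax/α with α = 1 + [I]/Ki.
α = Vmax/Vmax,app = 269/150 = 1.793.
Since α = 1 + [I]/Ki, [I]/Ki = 1.793 − 1 = 0.7933 and Ki = 1.78/0.7933 = 2.24 µM.

2.24 µM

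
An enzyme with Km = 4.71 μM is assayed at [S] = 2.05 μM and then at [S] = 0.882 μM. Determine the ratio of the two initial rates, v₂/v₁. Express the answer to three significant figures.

0.520

Since Vmax cancels, v₂/v₁ = [S]₂(Km+[S]₁) / [S]₁(Km+[S]₂).
= 0.882×(4.71+2.05) / (2.05×(4.71+0.882)) = 5.962/11.46 = 0.520.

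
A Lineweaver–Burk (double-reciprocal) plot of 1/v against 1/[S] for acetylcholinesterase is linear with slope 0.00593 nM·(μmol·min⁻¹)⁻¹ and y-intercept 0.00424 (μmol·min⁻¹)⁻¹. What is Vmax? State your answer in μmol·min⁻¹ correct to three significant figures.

The y-intercept of a Lineweaver–Burk plot equals 1/Vmax, so Vmax = 1/0.00424 = 236 μmol·min⁻¹.

236 μmol·min⁻¹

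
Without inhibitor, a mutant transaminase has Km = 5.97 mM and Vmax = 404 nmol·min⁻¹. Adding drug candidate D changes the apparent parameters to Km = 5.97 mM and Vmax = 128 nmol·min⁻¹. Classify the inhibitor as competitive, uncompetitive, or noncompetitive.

noncompetitive

Vmax decreases (404 → 128 nmol·min⁻¹) while Km is unchanged — pure noncompetitive inhibition.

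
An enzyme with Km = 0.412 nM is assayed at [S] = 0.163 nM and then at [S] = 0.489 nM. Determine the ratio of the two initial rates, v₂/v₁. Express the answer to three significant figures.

The fractional saturations are [S]/(Km+[S]) = 0.163/0.5750 = 0.2835 and 0.489/0.9010 = 0.5427.
v₂/v₁ is just their ratio: 0.5427/0.2835 = 1.91.

1.91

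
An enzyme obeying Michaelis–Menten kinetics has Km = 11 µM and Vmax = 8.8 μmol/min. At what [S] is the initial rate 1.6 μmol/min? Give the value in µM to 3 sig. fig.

The required fractional saturation is v/Vmax = 1.6/8.8 = 0.1818.
Then [S]/(Km+[S]) = 0.1818 ⇒ [S] = 11 × 0.1818/(1 − 0.1818) = 2.44 µM.

2.44 µM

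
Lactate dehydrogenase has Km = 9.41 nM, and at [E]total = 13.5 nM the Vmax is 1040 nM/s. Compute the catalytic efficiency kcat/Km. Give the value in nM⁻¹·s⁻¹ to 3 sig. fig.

8.19 nM⁻¹·s⁻¹

kcat = Vmax/[E]total = 1040/13.5 = 77.0 s⁻¹.
kcat/Km = 77.0/9.41 = 8.19 nM⁻¹·s⁻¹.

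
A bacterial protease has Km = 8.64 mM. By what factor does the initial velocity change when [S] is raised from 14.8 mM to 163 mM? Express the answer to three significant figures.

The fractional saturations are [S]/(Km+[S]) = 14.8/23.44 = 0.6314 and 163/171.6 = 0.9497.
v₂/v₁ is just their ratio: 0.9497/0.6314 = 1.50.

1.50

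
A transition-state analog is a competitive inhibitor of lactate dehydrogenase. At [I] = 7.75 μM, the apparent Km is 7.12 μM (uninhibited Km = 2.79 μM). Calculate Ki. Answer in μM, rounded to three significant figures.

4.99 μM

Competitive: Km,app = α·Km with α = 1 + [I]/Ki.
α = Km,app/Km = 7.12/2.79 = 2.552.
Ki = [I]/(α − 1) = 7.75/1.552 = 4.99 μM.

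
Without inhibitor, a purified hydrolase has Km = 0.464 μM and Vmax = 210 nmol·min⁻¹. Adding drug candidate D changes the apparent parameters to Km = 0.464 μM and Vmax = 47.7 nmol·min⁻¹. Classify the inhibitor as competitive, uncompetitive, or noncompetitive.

noncompetitive

Vmax decreases (210 → 47.7 nmol·min⁻¹) while Km is unchanged — pure noncompetitive inhibition.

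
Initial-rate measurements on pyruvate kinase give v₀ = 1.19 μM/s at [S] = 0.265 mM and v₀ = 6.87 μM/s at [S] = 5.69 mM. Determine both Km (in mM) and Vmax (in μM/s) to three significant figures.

Km = 1.73 mM; Vmax = 8.96 μM/s

In reciprocal form, 1/v = (Km/Vmax)·(1/[S]) + 1/Vmax. The two points give (1/[S], 1/v) = (3.774, 0.8403) and (0.1757, 0.1456).
Slope = (0.8403 − 0.1456)/(3.774 − 0.1757) = 0.1931; intercept = 0.8403 − 0.1931×3.774 = 0.1116.
Vmax = 1/intercept = 8.96 μM/s; Km = slope × Vmax = 0.1931 × 8.96 = 1.73 mM.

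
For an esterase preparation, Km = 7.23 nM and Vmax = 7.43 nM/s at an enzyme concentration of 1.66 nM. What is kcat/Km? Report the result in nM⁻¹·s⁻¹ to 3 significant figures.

0.619 nM⁻¹·s⁻¹

kcat = Vmax/[E]total = 7.43/1.66 = 4.48 s⁻¹.
kcat/Km = 4.48/7.23 = 0.619 nM⁻¹·s⁻¹.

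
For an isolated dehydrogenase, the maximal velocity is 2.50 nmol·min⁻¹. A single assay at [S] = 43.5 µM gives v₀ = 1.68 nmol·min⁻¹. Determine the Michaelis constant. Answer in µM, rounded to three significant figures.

21.2 µM

v/Vmax = 1.68/2.50 = 0.6720 = [S]/(Km+[S]).
So Km + [S] = [S]/0.6720 = 64.73 µM, giving Km = 64.73 − 43.5 = 21.2 µM.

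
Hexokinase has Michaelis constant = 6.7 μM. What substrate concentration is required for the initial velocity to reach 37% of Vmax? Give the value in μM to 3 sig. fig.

v/Vmax = [S]/(Km+[S]) = 0.37, so [S] = Km·0.37/(1 − 0.37) = 6.7 × 0.5873.
[S] = 3.93 μM.

3.93 μM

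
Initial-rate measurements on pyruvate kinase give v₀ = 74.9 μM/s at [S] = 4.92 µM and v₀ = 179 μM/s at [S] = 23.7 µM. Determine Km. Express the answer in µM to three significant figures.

13.6 µM

In reciprocal form, 1/v = (Km/Vmax)·(1/[S]) + 1/Vmax. The two points give (1/[S], 1/v) = (0.2033, 0.01335) and (0.04219, 0.005587).
Slope = (0.01335 − 0.005587)/(0.2033 − 0.04219) = 0.04821; intercept = 0.01335 − 0.04821×0.2033 = 0.003552.
Vmax = 1/intercept = 281 μM/s; Km = slope × Vmax = 0.04821 × 281 = 13.6 µM.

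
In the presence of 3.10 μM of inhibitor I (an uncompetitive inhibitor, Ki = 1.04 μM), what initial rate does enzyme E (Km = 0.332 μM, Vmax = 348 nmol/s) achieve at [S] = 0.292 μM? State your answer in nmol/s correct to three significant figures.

68.0 nmol/s

α = 1 + [I]/Ki = 1 + 3.10/1.04 = 3.981.
For an uncompetitive inhibitor, both parameters are divided by α, giving Vmax/α and Km/α: Km,app = 0.0834 μM, Vmax,app = 87.4 nmol/s.
v = Vmax,app·[S]/(Km,app + [S]) = 87.4 × 0.292/(0.0834 + 0.292) = 68.0 nmol/s.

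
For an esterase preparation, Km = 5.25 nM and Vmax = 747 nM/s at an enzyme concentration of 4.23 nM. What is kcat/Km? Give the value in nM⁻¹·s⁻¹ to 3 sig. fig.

kcat = Vmax/[E]total = 747/4.23 = 177 s⁻¹.
kcat/Km = 177/5.25 = 33.6 nM⁻¹·s⁻¹.

33.6 nM⁻¹·s⁻¹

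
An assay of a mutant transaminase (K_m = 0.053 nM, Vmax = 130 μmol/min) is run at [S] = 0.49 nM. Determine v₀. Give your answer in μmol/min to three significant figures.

117 μmol/min

[S]/(Km+[S]) = 0.49/0.5430 = 0.9024, the fractional saturation.
v = 0.9024 × Vmax = 0.9024 × 130 = 117 μmol/min.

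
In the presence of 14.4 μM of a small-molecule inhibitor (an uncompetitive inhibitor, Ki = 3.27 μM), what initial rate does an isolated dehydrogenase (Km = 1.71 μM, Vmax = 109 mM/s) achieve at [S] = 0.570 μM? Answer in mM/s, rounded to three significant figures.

13.0 mM/s

With α = 1 + [I]/Ki = 1 + 14.4/3.27 = 5.404, the uncompetitive rate law is v = (Vmax/α)·[S] / (Km/α + [S]).
v = (109/5.404)×0.570 / (1.71/5.404 + 0.570) = 11.50/0.8865 = 13.0 mM/s.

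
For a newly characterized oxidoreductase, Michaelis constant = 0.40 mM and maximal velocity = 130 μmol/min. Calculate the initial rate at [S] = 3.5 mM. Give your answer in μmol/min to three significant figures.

v = Vmax·[S]/(Km + [S]) = 130 × 3.5 / (0.40 + 3.5)
  = 455.0 / 3.900 = 117 μmol/min.

117 μmol/min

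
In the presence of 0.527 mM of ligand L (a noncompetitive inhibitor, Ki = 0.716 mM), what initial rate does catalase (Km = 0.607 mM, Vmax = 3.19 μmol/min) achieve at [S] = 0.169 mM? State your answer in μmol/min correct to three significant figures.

0.400 μmol/min

α = 1 + [I]/Ki = 1 + 0.527/0.716 = 1.736.
For a noncompetitive inhibitor, Vmax is reduced to Vmax/α while Km is unchanged: Km,app = 0.607 mM, Vmax,app = 1.84 μmol/min.
v = Vmax,app·[S]/(Km,app + [S]) = 1.84 × 0.169/(0.607 + 0.169) = 0.400 μmol/min.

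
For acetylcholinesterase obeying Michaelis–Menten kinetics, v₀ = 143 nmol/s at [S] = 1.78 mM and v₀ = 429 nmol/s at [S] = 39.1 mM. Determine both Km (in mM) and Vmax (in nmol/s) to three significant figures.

From v = Vmax[S]/(Km+[S]), each point gives Vmax = v(Km+[S])/[S].
Equating: 143(Km+1.78)/1.78 = 429(Km+39.1)/39.1.
80.34·Km + 143 = 10.97·Km + 429, so (80.34 − 10.97)·Km = 429 − 143.
Km = 286.0/69.37 = 4.12 mM; then Vmax = 143(4.12+1.78)/1.78 = 474 nmol/s.

Km = 4.12 mM; Vmax = 474 nmol/s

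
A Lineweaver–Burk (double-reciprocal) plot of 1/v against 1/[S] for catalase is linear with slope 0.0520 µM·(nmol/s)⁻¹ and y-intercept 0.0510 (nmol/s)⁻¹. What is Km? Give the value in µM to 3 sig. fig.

1.02 µM

y-intercept = 1/Vmax ⇒ Vmax = 19.6 nmol/s; slope = Km/Vmax ⇒ Km = slope × Vmax.
Km = 0.0520 × 19.6 = 1.02 µM.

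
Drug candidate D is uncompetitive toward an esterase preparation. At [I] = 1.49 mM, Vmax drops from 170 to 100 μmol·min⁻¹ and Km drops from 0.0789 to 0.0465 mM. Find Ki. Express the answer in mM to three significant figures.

Uncompetitive: Vmax,app = Vmax/α (and Km,app = Km/α) with α = 1 + [I]/Ki.
α = Vmax/Vmax,app = 170/100 = 1.700.
Ki = [I]/(α − 1) = 1.49/0.7000 = 2.13 mM.

2.13 mM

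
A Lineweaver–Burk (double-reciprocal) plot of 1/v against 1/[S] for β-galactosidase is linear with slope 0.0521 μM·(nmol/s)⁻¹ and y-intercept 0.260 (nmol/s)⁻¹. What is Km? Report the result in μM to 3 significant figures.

y-intercept = 1/Vmax ⇒ Vmax = 3.85 nmol/s; slope = Km/Vmax ⇒ Km = slope × Vmax.
Km = 0.0521 × 3.85 = 0.200 μM.

0.200 μM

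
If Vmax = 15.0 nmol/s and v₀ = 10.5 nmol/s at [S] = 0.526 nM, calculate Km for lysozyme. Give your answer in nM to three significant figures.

0.225 nM

v/Vmax = 10.5/15.0 = 0.7000 = [S]/(Km+[S]).
So Km + [S] = [S]/0.7000 = 0.7514 nM, giving Km = 0.7514 − 0.526 = 0.225 nM.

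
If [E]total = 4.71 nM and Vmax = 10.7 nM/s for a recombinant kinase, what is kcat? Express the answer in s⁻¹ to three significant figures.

kcat = Vmax/[E]total = 10.7 nM/s / 4.71 nM = 2.27 s⁻¹.

2.27 s⁻¹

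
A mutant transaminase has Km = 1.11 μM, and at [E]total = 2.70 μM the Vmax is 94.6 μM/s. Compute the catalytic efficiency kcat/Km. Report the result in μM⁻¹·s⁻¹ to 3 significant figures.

31.6 μM⁻¹·s⁻¹

kcat = Vmax/[E]total = 94.6/2.70 = 35.0 s⁻¹.
kcat/Km = 35.0/1.11 = 31.6 μM⁻¹·s⁻¹.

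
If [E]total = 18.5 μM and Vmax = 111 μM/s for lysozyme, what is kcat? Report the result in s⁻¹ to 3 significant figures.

6.00 s⁻¹

kcat = Vmax/[E]total = 111 μM/s / 18.5 μM = 6.00 s⁻¹.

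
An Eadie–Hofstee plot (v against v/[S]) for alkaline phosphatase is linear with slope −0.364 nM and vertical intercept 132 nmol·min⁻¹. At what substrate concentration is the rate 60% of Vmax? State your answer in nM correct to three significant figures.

The Eadie–Hofstee slope gives Km = 0.364 nM (slope = −Km).
v/Vmax = [S]/(Km+[S]) = 0.6 ⇒ [S] = Km·0.6/(1−0.6) = 0.364 × 1.500 = 0.546 nM.

0.546 nM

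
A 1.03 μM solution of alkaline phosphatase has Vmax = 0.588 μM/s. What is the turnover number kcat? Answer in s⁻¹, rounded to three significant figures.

0.571 s⁻¹

kcat = Vmax/[E]total = 0.588 μM/s / 1.03 μM = 0.571 s⁻¹.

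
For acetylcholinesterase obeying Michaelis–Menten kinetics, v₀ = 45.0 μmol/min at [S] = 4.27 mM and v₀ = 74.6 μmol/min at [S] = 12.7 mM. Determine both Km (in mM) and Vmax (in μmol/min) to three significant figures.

Km = 6.35 mM; Vmax = 112 μmol/min

In reciprocal form, 1/v = (Km/Vmax)·(1/[S]) + 1/Vmax. The two points give (1/[S], 1/v) = (0.2342, 0.02222) and (0.07874, 0.01340).
Slope = (0.02222 − 0.01340)/(0.2342 − 0.07874) = 0.05672; intercept = 0.02222 − 0.05672×0.2342 = 0.008939.
Vmax = 1/intercept = 112 μmol/min; Km = slope × Vmax = 0.05672 × 112 = 6.35 mM.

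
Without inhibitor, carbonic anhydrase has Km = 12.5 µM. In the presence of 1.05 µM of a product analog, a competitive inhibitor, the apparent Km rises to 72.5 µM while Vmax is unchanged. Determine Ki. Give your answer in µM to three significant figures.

Competitive: Km,app = α·Km with α = 1 + [I]/Ki.
α = Km,app/Km = 72.5/12.5 = 5.800.
Since α = 1 + [I]/Ki, [I]/Ki = 5.800 − 1 = 4.800 and Ki = 1.05/4.800 = 0.219 µM.

0.219 µM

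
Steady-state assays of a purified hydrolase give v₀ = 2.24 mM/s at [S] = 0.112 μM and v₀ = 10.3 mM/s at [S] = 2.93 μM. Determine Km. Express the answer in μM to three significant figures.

From v = Vmax[S]/(Km+[S]), each point gives Vmax = v(Km+[S])/[S].
Equating: 2.24(Km+0.112)/0.112 = 10.3(Km+2.93)/2.93.
20.00·Km + 2.24 = 3.515·Km + 10.3, so (20.00 − 3.515)·Km = 10.3 − 2.24.
Km = 8.060/16.48 = 0.489 μM; then Vmax = 2.24(0.489+0.112)/0.112 = 12.0 mM/s.

0.489 μM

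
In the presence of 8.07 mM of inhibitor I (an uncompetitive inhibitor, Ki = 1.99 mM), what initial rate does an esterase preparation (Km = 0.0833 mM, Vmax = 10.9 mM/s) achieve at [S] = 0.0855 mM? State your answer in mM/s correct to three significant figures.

α = 1 + [I]/Ki = 1 + 8.07/1.99 = 5.055.
For an uncompetitive inhibitor, both parameters are divided by α, giving Vmax/α and Km/α: Km,app = 0.0165 mM, Vmax,app = 2.16 mM/s.
v = Vmax,app·[S]/(Km,app + [S]) = 2.16 × 0.0855/(0.0165 + 0.0855) = 1.81 mM/s.

1.81 mM/s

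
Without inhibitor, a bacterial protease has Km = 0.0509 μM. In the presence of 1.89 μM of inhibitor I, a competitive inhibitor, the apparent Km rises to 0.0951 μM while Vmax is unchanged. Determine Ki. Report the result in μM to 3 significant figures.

2.18 μM

Competitive: Km,app = α·Km with α = 1 + [I]/Ki.
α = Km,app/Km = 0.0951/0.0509 = 1.868.
Ki = [I]/(α − 1) = 1.89/0.8684 = 2.18 μM.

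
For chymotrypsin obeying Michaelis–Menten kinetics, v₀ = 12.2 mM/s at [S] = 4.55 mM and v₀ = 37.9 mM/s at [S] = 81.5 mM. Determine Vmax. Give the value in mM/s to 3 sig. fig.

In reciprocal form, 1/v = (Km/Vmax)·(1/[S]) + 1/Vmax. The two points give (1/[S], 1/v) = (0.2198, 0.08197) and (0.01227, 0.02639).
Slope = (0.08197 − 0.02639)/(0.2198 − 0.01227) = 0.2679; intercept = 0.08197 − 0.2679×0.2198 = 0.02310.
Vmax = 1/intercept = 43.3 mM/s; Km = slope × Vmax = 0.2679 × 43.3 = 11.6 mM.

43.3 mM/s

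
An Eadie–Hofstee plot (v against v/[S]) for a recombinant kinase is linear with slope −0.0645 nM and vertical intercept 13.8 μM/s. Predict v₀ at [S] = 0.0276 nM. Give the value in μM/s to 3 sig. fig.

In the Eadie–Hofstee form v = Vmax − Km·(v/[S]), the slope is −Km and the intercept is Vmax, so Km = 0.0645 nM and Vmax = 13.8 μM/s.
v = 13.8 × 0.0276/(0.0645 + 0.0276) = 4.14 μM/s.

4.14 μM/s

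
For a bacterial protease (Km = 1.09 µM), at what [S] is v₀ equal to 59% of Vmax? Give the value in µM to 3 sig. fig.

v/Vmax = [S]/(Km+[S]) = 0.59, so [S] = Km·0.59/(1 − 0.59) = 1.09 × 1.439.
[S] = 1.57 µM.

1.57 µM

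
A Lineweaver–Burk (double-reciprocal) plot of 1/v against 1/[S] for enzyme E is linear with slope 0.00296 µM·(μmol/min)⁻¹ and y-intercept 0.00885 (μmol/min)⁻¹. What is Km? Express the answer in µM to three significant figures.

0.334 µM

y-intercept = 1/Vmax ⇒ Vmax = 113 μmol/min; slope = Km/Vmax ⇒ Km = slope × Vmax.
Km = 0.00296 × 113 = 0.334 µM.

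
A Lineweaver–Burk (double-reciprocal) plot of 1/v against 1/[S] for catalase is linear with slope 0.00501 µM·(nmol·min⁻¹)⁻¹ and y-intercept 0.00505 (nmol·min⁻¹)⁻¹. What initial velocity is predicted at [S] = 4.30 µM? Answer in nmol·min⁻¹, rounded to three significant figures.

The y-intercept is 1/Vmax, so Vmax = 1/0.00505 = 198 nmol·min⁻¹.
The slope is Km/Vmax, so Km = 0.00501 × 198 = 0.992 µM.
Then v = 198 × 4.30/(0.992 + 4.30) = 161 nmol·min⁻¹.

161 nmol·min⁻¹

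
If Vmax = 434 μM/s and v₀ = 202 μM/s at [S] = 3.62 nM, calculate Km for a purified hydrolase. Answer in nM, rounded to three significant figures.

4.16 nM

From v = Vmax[S]/(Km+[S]), Km = [S](Vmax − v)/v.
Km = 3.62 × (434 − 202) / 202 = 839.8/202 = 4.16 nM.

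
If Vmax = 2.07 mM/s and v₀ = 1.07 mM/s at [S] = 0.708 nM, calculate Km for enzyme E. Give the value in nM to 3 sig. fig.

v/Vmax = 1.07/2.07 = 0.5169 = [S]/(Km+[S]).
So Km + [S] = [S]/0.5169 = 1.370 nM, giving Km = 1.370 − 0.708 = 0.662 nM.

0.662 nM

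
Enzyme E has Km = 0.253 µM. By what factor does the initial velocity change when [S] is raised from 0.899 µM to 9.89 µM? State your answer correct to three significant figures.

The fractional saturations are [S]/(Km+[S]) = 0.899/1.152 = 0.7804 and 9.89/10.14 = 0.9751.
v₂/v₁ is just their ratio: 0.9751/0.7804 = 1.25.

1.25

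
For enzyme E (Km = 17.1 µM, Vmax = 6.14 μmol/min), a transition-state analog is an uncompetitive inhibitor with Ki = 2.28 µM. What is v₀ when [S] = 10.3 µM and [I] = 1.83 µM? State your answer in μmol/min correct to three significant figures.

1.77 μmol/min

α = 1 + [I]/Ki = 1 + 1.83/2.28 = 1.803.
For an uncompetitive inhibitor, both parameters are divided by α, giving Vmax/α and Km/α: Km,app = 9.49 µM, Vmax,app = 3.41 μmol/min.
v = Vmax,app·[S]/(Km,app + [S]) = 3.41 × 10.3/(9.49 + 10.3) = 1.77 μmol/min.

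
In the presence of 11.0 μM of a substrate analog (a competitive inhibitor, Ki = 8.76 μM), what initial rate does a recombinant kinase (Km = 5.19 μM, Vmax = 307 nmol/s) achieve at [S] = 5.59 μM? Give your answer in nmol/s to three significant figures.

α = 1 + [I]/Ki = 1 + 11.0/8.76 = 2.256.
For a competitive inhibitor, Vmax is unchanged and the apparent Km becomes α·Km: Km,app = 11.7 μM, Vmax,app = 307 nmol/s.
v = Vmax,app·[S]/(Km,app + [S]) = 307 × 5.59/(11.7 + 5.59) = 99.2 nmol/s.

99.2 nmol/s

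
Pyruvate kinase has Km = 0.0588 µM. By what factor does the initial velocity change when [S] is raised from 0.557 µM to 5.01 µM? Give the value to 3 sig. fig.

The fractional saturations are [S]/(Km+[S]) = 0.557/0.6158 = 0.9045 and 5.01/5.069 = 0.9884.
v₂/v₁ is just their ratio: 0.9884/0.9045 = 1.09.

1.09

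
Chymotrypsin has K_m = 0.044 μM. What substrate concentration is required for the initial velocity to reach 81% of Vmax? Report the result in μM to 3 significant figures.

v/Vmax = [S]/(Km+[S]) = 0.81, so [S] = Km·0.81/(1 − 0.81) = 0.044 × 4.263.
[S] = 0.188 μM.

0.188 μM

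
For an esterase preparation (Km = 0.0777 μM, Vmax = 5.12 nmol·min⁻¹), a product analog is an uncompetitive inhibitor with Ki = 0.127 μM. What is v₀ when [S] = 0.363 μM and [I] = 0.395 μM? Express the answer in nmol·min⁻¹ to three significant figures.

1.18 nmol·min⁻¹

With α = 1 + [I]/Ki = 1 + 0.395/0.127 = 4.110, the uncompetitive rate law is v = (Vmax/α)·[S] / (Km/α + [S]).
v = (5.12/4.110)×0.363 / (0.0777/4.110 + 0.363) = 0.4522/0.3819 = 1.18 nmol·min⁻¹.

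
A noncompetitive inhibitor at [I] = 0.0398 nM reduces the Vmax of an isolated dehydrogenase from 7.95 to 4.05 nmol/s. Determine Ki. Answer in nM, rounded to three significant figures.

Noncompetitive: Vmax,app = Vmax/α with α = 1 + [I]/Ki.
α = Vmax/Vmax,app = 7.95/4.05 = 1.963.
Ki = [I]/(α − 1) = 0.0398/0.9630 = 0.0413 nM.

0.0413 nM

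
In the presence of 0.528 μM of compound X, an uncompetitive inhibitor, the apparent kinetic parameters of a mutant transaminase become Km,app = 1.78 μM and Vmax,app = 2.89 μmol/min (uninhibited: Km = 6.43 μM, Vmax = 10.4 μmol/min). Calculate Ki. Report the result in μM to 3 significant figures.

0.203 μM

Uncompetitive: Vmax,app = Vmax/α (and Km,app = Km/α) with α = 1 + [I]/Ki.
α = Vmax/Vmax,app = 10.4/2.89 = 3.599.
Since α = 1 + [I]/Ki, [I]/Ki = 3.599 − 1 = 2.599 and Ki = 0.528/2.599 = 0.203 μM.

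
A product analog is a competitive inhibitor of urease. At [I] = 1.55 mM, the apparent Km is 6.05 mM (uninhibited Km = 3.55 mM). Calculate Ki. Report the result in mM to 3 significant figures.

2.20 mM

Competitive: Km,app = α·Km with α = 1 + [I]/Ki.
α = Km,app/Km = 6.05/3.55 = 1.704.
Since α = 1 + [I]/Ki, [I]/Ki = 1.704 − 1 = 0.7042 and Ki = 1.55/0.7042 = 2.20 mM.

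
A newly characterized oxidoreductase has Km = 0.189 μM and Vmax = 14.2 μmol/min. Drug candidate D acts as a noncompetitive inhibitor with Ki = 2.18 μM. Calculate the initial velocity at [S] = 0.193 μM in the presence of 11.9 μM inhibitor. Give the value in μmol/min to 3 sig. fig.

1.11 μmol/min

α = 1 + [I]/Ki = 1 + 11.9/2.18 = 6.459.
For a noncompetitive inhibitor, Vmax is reduced to Vmax/α while Km is unchanged: Km,app = 0.189 μM, Vmax,app = 2.20 μmol/min.
v = Vmax,app·[S]/(Km,app + [S]) = 2.20 × 0.193/(0.189 + 0.193) = 1.11 μmol/min.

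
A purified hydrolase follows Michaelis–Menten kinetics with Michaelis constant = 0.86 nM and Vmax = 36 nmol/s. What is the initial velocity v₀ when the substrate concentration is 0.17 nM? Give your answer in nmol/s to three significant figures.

v = Vmax·[S]/(Km + [S]) = 36 × 0.17 / (0.86 + 0.17)
  = 6.120 / 1.030 = 5.94 nmol/s.

5.94 nmol/s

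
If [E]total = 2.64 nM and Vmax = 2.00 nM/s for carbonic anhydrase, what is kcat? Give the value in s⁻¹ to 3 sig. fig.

0.758 s⁻¹

kcat = Vmax/[E]total = 2.00 nM/s / 2.64 nM = 0.758 s⁻¹.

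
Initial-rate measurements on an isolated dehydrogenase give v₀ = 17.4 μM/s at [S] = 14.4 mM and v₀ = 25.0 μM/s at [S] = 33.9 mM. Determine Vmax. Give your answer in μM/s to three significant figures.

36.9 μM/s

In reciprocal form, 1/v = (Km/Vmax)·(1/[S]) + 1/Vmax. The two points give (1/[S], 1/v) = (0.06944, 0.05747) and (0.02950, 0.04000).
Slope = (0.05747 − 0.04000)/(0.06944 − 0.02950) = 0.4374; intercept = 0.05747 − 0.4374×0.06944 = 0.02710.
Vmax = 1/intercept = 36.9 μM/s; Km = slope × Vmax = 0.4374 × 36.9 = 16.1 mM.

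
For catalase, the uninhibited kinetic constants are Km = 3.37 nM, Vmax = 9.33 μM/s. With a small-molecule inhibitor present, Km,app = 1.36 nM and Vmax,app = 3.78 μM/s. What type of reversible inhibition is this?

Both Km and Vmax decrease by the same factor (~2.47-fold) — characteristic of uncompetitive inhibition.

uncompetitive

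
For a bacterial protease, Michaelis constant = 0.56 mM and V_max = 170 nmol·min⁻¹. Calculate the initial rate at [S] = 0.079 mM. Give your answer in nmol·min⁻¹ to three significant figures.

21.0 nmol·min⁻¹

v = Vmax·[S]/(Km + [S]) = 170 × 0.079 / (0.56 + 0.079)
  = 13.43 / 0.6390 = 21.0 nmol·min⁻¹.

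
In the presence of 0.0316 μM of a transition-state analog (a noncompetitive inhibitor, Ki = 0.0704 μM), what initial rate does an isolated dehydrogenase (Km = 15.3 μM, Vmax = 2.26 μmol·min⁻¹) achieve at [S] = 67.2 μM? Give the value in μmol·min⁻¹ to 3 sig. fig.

With α = 1 + [I]/Ki = 1 + 0.0316/0.0704 = 1.449, the noncompetitive rate law is v = (Vmax/α)·[S] / (Km + [S]).
v = (2.26/1.449)×67.2 / (15.3 + 67.2) = 104.8/82.50 = 1.27 μmol·min⁻¹.

1.27 μmol·min⁻¹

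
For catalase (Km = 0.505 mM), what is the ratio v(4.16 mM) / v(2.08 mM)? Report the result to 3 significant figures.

1.11

Since Vmax cancels, v₂/v₁ = [S]₂(Km+[S]₁) / [S]₁(Km+[S]₂).
= 4.16×(0.505+2.08) / (2.08×(0.505+4.16)) = 10.75/9.703 = 1.11.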